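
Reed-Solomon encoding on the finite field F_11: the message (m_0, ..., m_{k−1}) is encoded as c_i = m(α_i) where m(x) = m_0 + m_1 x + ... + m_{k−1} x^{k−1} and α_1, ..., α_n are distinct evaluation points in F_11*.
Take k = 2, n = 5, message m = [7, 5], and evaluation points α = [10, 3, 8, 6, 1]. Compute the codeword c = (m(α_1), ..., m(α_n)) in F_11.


c = [2, 0, 3, 4, 1]

Message polynomial: m(x) = 7 + 5·x (mod 11).
For each evaluation point α_i, compute m(α_i) mod 11:
  α_1 = 10: Horner steps 5 → 2, so m(10) = 2.
  α_2 = 3: Horner steps 5 → 0, so m(3) = 0.
  α_3 = 8: Horner steps 5 → 3, so m(8) = 3.
  α_4 = 6: Horner steps 5 → 4, so m(6) = 4.
  α_5 = 1: Horner steps 5 → 1, so m(1) = 1.
Codeword c = [2, 0, 3, 4, 1] ∈ F_11^5.


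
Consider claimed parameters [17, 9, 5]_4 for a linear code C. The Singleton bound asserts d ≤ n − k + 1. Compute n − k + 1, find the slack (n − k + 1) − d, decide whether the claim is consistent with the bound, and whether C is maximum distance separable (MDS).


Singleton RHS = n − k + 1 = 9, slack = 4, bound satisfied, not MDS.

Singleton bound: d ≤ n − k + 1.
Here n = 17, k = 9, so n − k + 1 = 9.
Given d = 5, check d ≤ 9: YES.
Slack = (n − k + 1) − d = 4.
The code is NOT MDS (slack = 4 > 0).
Description: the claimed parameters are [17, 9, 5]_4; such a code would be non-MDS.


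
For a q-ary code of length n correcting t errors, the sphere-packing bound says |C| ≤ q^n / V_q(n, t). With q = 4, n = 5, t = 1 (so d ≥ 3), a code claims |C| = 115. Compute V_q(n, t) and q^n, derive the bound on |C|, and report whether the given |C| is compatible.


V_q(n, t) = 16, q^n = 1024, Hamming bound = 64, |C| = 115 > bound (violated).

Step 1: Compute V_q(n, t) = Σ_{j=0}^1 C(n, j) (q−1)^j.
  j = 0: C(5,0)·(3)^0 = 1·1 = 1.
  j = 1: C(5,1)·(3)^1 = 5·3 = 15.
  V_q(n, t) = 1 + 15 = 16.
Step 2: q^n = 4^5 = 1024.
Step 3: Hamming bound ⌊q^n / V_q(n,t)⌋ = ⌊1024/16⌋ = 64.
Step 4: Compare |C| = 115 to 64: violated.
The claimed |C| lies above the Hamming bound, so no 4-ary code of length 5 with d ≥ 3 can have 115 codewords.


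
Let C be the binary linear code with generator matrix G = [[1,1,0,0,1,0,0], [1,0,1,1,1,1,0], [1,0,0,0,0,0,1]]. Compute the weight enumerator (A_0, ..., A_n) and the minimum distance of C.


Weight distribution: A_0 = 1, A_2 = 1, A_3 = 2, A_4 = 1, A_5 = 2, A_6 = 1. Minimum distance d = 2.

Enumerate all 2^3 = 8 messages m ∈ F_2^3.
For each, compute codeword c = mG in F_2^7, then tally its weight.
  m = 000 → c = 0000000, weight = 0.
  m = 100 → c = 1100100, weight = 3.
  m = 010 → c = 1011110, weight = 5.
  m = 110 → c = 0111010, weight = 4.
  m = 001 → c = 1000001, weight = 2.
  m = 101 → c = 0100101, weight = 3.
  m = 011 → c = 0011111, weight = 5.
  m = 111 → c = 1111011, weight = 6.
Tally weights:
  weight 0: 1 codewords.
  weight 2: 1 codewords.
  weight 3: 2 codewords.
  weight 4: 1 codewords.
  weight 5: 2 codewords.
  weight 6: 1 codewords.
Minimum distance d = smallest w > 0 with A_w > 0 = 2.
Sanity: Σ A_w = 8 = 2^3 = 8 ✓.


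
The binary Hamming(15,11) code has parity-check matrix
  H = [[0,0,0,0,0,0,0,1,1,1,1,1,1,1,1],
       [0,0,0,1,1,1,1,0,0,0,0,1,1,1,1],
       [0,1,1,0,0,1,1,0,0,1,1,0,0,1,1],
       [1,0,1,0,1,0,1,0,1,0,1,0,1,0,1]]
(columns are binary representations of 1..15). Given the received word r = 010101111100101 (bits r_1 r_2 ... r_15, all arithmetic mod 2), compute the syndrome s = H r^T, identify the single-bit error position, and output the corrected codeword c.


s = (1, 1, 1, 0)^T, error position = 14, corrected codeword c = 010101111100111

Compute s = H r^T mod 2 one row at a time:
  s_1 = 1 + 1 + 1 + 0 + 0 + 1 + 0 + 1 = 5 ≡ 1 (mod 2).
  s_2 = 1 + 0 + 1 + 1 + 0 + 1 + 0 + 1 = 5 ≡ 1 (mod 2).
  s_3 = 1 + 0 + 1 + 1 + 1 + 0 + 0 + 1 = 5 ≡ 1 (mod 2).
  s_4 = 0 + 0 + 0 + 1 + 1 + 0 + 1 + 1 = 4 ≡ 0 (mod 2).
s = (1, 1, 1, 0)^T — this equals column 14 of H (binary 1110), so error is at position 14.
Correct: flip bit 14 of r = 010101111100101 to get c = 010101111100111.


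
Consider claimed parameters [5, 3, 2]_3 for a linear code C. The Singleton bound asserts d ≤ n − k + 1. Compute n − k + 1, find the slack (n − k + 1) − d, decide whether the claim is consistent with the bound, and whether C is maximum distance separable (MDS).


Singleton RHS = n − k + 1 = 3, slack = 1, bound satisfied, not MDS.

Singleton bound: d ≤ n − k + 1.
Here n = 5, k = 3, so n − k + 1 = 3.
Given d = 2, check d ≤ 3: YES.
Slack = (n − k + 1) − d = 1.
The code is NOT MDS (slack = 1 > 0).
Description: the claimed parameters are [5, 3, 2]_3; such a code would be non-MDS.


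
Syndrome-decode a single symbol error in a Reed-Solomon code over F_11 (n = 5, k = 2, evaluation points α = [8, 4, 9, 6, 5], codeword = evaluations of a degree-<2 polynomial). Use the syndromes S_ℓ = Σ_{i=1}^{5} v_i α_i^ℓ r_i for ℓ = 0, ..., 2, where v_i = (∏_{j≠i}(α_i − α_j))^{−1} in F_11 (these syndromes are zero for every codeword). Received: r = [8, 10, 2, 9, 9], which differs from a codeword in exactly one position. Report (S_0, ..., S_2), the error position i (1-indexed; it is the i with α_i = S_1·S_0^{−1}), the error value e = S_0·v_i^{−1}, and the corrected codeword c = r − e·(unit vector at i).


S = (6, 8, 7), error at position 5, error magnitude e = 5, c = [8, 10, 2, 9, 4].

Step 1: column multipliers v_i = (∏_{j≠i}(α_i − α_j))^{−1} mod 11.
  i = 1 (α = 8): (8−4)(8−9)(8−6)(8−5) = 4·(−1)·2·3 = −24 ≡ 9, so v_1 = 9^{−1} = 5 (mod 11).
  i = 2 (α = 4): (4−8)(4−9)(4−6)(4−5) = (−4)·(−5)·(−2)·(−1) = 40 ≡ 7, so v_2 = 7^{−1} = 8 (mod 11).
  i = 3 (α = 9): (9−8)(9−4)(9−6)(9−5) = 1·5·3·4 = 60 ≡ 5, so v_3 = 5^{−1} = 9 (mod 11).
  i = 4 (α = 6): (6−8)(6−4)(6−9)(6−5) = (−2)·2·(−3)·1 = 12 ≡ 1, so v_4 = 1^{−1} = 1 (mod 11).
  i = 5 (α = 5): (5−8)(5−4)(5−9)(5−6) = (−3)·1·(−4)·(−1) = −12 ≡ 10, so v_5 = 10^{−1} = 10 (mod 11).
  v = [5, 8, 9, 1, 10].
Step 2: syndromes of r = [8, 10, 2, 9, 9] (all sums mod 11).
  S_0 = Σ v_i r_i = 5·8 + 8·10 + 9·2 + 1·9 + 10·9 = 237 ≡ 6.
  S_1 = Σ v_i α_i r_i = 5·8·8 + 8·4·10 + 9·9·2 + 1·6·9 + 10·5·9 = 1306 ≡ 8.
  α_i^2 mod 11 = [9, 5, 4, 3, 3].
  S_2 = Σ v_i α_i^2 r_i = 5·9·8 + 8·5·10 + 9·4·2 + 1·3·9 + 10·3·9 = 1129 ≡ 7.
  S = (6, 8, 7) ≠ 0, so r is not a codeword (an error is present).
Step 3: locate the error. For a single error e at position i, S_ℓ = v_i·e·α_i^ℓ, so α_err = S_1/S_0.
  S_0^{−1} = 6^{−1} = 2 (mod 11), so α_err = 8·2 = 16 ≡ 5 = α_5. Error position i = 5.
  Consistency check: S_2/S_1 = 7·7 = 49 ≡ 5 = α_err ✓ (single-error assumption holds).
Step 4: error magnitude e = S_0/v_5 = S_0·∏_{j≠5}(α_5 − α_j) = 6·10 = 60 ≡ 5 (mod 11).
Step 5: correct position 5: c_5 = r_5 − e = 9 − 5 ≡ 4 (mod 11). Hence c = [8, 10, 2, 9, 4].
  Check: interpolating c through the α_i gives m(x) = 1 + 5·x (degree < 2) with m(α_i) = c_i for every i, so c is indeed a codeword.


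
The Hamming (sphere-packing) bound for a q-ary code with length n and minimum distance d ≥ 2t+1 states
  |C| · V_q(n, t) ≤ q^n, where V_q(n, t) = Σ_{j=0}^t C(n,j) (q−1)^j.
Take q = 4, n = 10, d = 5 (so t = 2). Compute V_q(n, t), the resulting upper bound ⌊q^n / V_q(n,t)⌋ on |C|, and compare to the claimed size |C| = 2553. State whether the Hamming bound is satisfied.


V_q(n, t) = 436, q^n = 1048576, Hamming bound = 2404, |C| = 2553 > bound (violated).

Step 1: Compute V_q(n, t) = Σ_{j=0}^2 C(n, j) (q−1)^j.
  j = 0: C(10,0)·(3)^0 = 1·1 = 1.
  j = 1: C(10,1)·(3)^1 = 10·3 = 30.
  j = 2: C(10,2)·(3)^2 = 45·9 = 405.
  V_q(n, t) = 1 + 30 + 405 = 436.
Step 2: q^n = 4^10 = 1048576.
Step 3: Hamming bound ⌊q^n / V_q(n,t)⌋ = ⌊1048576/436⌋ = 2404.
Step 4: Compare |C| = 2553 to 2404: violated.
The claimed |C| lies above the Hamming bound, so no 4-ary code of length 10 with d ≥ 5 can have 2553 codewords.


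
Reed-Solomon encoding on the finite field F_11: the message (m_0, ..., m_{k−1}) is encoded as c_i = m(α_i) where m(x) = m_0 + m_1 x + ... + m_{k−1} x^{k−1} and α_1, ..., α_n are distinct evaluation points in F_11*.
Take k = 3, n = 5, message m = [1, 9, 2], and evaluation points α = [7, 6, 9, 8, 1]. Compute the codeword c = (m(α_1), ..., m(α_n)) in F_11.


c = [8, 6, 2, 3, 1]

Message polynomial: m(x) = 1 + 9·x + 2·x^2 (mod 11).
For each evaluation point α_i, compute m(α_i) mod 11:
  α_1 = 7: Horner steps 2 → 1 → 8, so m(7) = 8.
  α_2 = 6: Horner steps 2 → 10 → 6, so m(6) = 6.
  α_3 = 9: Horner steps 2 → 5 → 2, so m(9) = 2.
  α_4 = 8: Horner steps 2 → 3 → 3, so m(8) = 3.
  α_5 = 1: Horner steps 2 → 0 → 1, so m(1) = 1.
Codeword c = [8, 6, 2, 3, 1] ∈ F_11^5.


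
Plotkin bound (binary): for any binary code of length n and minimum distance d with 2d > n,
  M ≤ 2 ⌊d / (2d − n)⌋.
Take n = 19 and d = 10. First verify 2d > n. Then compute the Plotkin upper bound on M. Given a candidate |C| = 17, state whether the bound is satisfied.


Plotkin bound M ≤ 20; given |C| = 17 ≤ bound (satisfied).

Check applicability: 2d = 20, n = 19.
2d − n = 1 > 0, so Plotkin applies.
Compute d/(2d−n) = 10/1 ≈ 10.0000.
⌊d/(2d−n)⌋ = 10.
Plotkin bound: M ≤ 2·10 = 20.
Given |C| = 17, check: satisfied.
This |C| is below the Plotkin bound.


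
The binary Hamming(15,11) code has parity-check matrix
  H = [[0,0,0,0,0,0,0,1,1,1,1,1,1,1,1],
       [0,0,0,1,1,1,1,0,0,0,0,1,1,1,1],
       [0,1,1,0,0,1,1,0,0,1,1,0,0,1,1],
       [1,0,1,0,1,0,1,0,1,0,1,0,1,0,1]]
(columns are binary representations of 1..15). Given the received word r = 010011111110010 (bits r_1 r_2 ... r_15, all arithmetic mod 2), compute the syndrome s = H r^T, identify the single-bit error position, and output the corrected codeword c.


s = (1, 0, 0, 0)^T, error position = 8, corrected codeword c = 010011101110010

Compute s = H r^T mod 2 one row at a time:
  s_1 = 1 + 1 + 1 + 1 + 0 + 0 + 1 + 0 = 5 ≡ 1 (mod 2).
  s_2 = 0 + 1 + 1 + 1 + 0 + 0 + 1 + 0 = 4 ≡ 0 (mod 2).
  s_3 = 1 + 0 + 1 + 1 + 1 + 1 + 1 + 0 = 6 ≡ 0 (mod 2).
  s_4 = 0 + 0 + 1 + 1 + 1 + 1 + 0 + 0 = 4 ≡ 0 (mod 2).
s = (1, 0, 0, 0)^T — this equals column 8 of H (binary 1000), so error is at position 8.
Correct: flip bit 8 of r = 010011111110010 to get c = 010011101110010.


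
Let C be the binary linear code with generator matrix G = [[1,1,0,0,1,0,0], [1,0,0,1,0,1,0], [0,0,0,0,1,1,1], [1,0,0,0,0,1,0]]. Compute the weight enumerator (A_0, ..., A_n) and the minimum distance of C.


Weight distribution: A_0 = 1, A_1 = 1, A_2 = 2, A_3 = 6, A_4 = 5, A_5 = 1. Minimum distance d = 1.

Enumerate all 2^4 = 16 messages m ∈ F_2^4.
For each, compute codeword c = mG in F_2^7, then tally its weight.
  m = 0000 → c = 0000000, weight = 0.
  m = 1000 → c = 1100100, weight = 3.
  m = 0100 → c = 1001010, weight = 3.
  m = 1100 → c = 0101110, weight = 4.
  m = 0010 → c = 0000111, weight = 3.
  m = 1010 → c = 1100011, weight = 4.
  m = 0110 → c = 1001101, weight = 4.
  m = 1110 → c = 0101001, weight = 3.
  m = 0001 → c = 1000010, weight = 2.
  m = 1001 → c = 0100110, weight = 3.
  m = 0101 → c = 0001000, weight = 1.
  m = 1101 → c = 1101100, weight = 4.
  m = 0011 → c = 1000101, weight = 3.
  m = 1011 → c = 0100001, weight = 2.
  m = 0111 → c = 0001111, weight = 4.
  m = 1111 → c = 1101011, weight = 5.
Tally weights:
  weight 0: 1 codewords.
  weight 1: 1 codewords.
  weight 2: 2 codewords.
  weight 3: 6 codewords.
  weight 4: 5 codewords.
  weight 5: 1 codewords.
Minimum distance d = smallest w > 0 with A_w > 0 = 1.
Sanity: Σ A_w = 16 = 2^4 = 16 ✓.


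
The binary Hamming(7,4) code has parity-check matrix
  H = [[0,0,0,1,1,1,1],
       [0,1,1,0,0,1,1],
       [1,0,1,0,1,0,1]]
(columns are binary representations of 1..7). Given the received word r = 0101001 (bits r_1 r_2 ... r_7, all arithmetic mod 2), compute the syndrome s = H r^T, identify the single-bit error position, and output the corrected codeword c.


s = (0, 0, 1)^T, error position = 1, corrected codeword c = 1101001

Compute s = H r^T mod 2 one row at a time:
  s_1 = 1 + 0 + 0 + 1 = 2 ≡ 0 (mod 2).
  s_2 = 1 + 0 + 0 + 1 = 2 ≡ 0 (mod 2).
  s_3 = 0 + 0 + 0 + 1 = 1 ≡ 1 (mod 2).
s = (0, 0, 1)^T — this equals column 1 of H (binary 001), so error is at position 1.
Correct: flip bit 1 of r = 0101001 to get c = 1101001.


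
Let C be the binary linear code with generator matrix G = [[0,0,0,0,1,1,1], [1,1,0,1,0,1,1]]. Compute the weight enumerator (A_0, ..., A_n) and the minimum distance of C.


Weight distribution: A_0 = 1, A_3 = 1, A_4 = 1, A_5 = 1. Minimum distance d = 3.

Enumerate all 2^2 = 4 messages m ∈ F_2^2.
For each, compute codeword c = mG in F_2^7, then tally its weight.
  m = 00 → c = 0000000, weight = 0.
  m = 10 → c = 0000111, weight = 3.
  m = 01 → c = 1101011, weight = 5.
  m = 11 → c = 1101100, weight = 4.
Tally weights:
  weight 0: 1 codewords.
  weight 3: 1 codewords.
  weight 4: 1 codewords.
  weight 5: 1 codewords.
Minimum distance d = smallest w > 0 with A_w > 0 = 3.
Sanity: Σ A_w = 4 = 2^2 = 4 ✓.


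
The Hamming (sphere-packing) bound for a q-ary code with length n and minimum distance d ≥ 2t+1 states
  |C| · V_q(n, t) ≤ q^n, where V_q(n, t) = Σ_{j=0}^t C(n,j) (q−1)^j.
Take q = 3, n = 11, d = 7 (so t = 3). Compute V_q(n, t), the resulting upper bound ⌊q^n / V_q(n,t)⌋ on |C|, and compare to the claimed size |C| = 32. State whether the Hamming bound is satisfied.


V_q(n, t) = 1563, q^n = 177147, Hamming bound = 113, |C| = 32 ≤ bound (satisfied).

Step 1: Compute V_q(n, t) = Σ_{j=0}^3 C(n, j) (q−1)^j.
  j = 0: C(11,0)·(2)^0 = 1·1 = 1.
  j = 1: C(11,1)·(2)^1 = 11·2 = 22.
  j = 2: C(11,2)·(2)^2 = 55·4 = 220.
  j = 3: C(11,3)·(2)^3 = 165·8 = 1320.
  V_q(n, t) = 1 + 22 + 220 + 1320 = 1563.
Step 2: q^n = 3^11 = 177147.
Step 3: Hamming bound ⌊q^n / V_q(n,t)⌋ = ⌊177147/1563⌋ = 113.
Step 4: Compare |C| = 32 to 113: satisfied.
The claimed |C| lies below the Hamming bound.


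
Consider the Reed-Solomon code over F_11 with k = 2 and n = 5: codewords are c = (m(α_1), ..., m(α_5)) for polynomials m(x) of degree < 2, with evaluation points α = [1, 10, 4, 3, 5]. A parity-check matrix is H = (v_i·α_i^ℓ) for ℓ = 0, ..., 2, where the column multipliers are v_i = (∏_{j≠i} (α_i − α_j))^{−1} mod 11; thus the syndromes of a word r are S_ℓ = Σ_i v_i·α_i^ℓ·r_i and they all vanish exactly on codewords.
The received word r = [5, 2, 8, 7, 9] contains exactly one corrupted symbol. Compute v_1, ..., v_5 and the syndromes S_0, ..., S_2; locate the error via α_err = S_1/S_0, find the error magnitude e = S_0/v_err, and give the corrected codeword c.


S = (6, 5, 6), error at position 2, error magnitude e = 10, c = [5, 3, 8, 7, 9].

Step 1: column multipliers v_i = (∏_{j≠i}(α_i − α_j))^{−1} mod 11.
  i = 1 (α = 1): (1−10)(1−4)(1−3)(1−5) = (−9)·(−3)·(−2)·(−4) = 216 ≡ 7, so v_1 = 7^{−1} = 8 (mod 11).
  i = 2 (α = 10): (10−1)(10−4)(10−3)(10−5) = 9·6·7·5 = 1890 ≡ 9, so v_2 = 9^{−1} = 5 (mod 11).
  i = 3 (α = 4): (4−1)(4−10)(4−3)(4−5) = 3·(−6)·1·(−1) = 18 ≡ 7, so v_3 = 7^{−1} = 8 (mod 11).
  i = 4 (α = 3): (3−1)(3−10)(3−4)(3−5) = 2·(−7)·(−1)·(−2) = −28 ≡ 5, so v_4 = 5^{−1} = 9 (mod 11).
  i = 5 (α = 5): (5−1)(5−10)(5−4)(5−3) = 4·(−5)·1·2 = −40 ≡ 4, so v_5 = 4^{−1} = 3 (mod 11).
  v = [8, 5, 8, 9, 3].
Step 2: syndromes of r = [5, 2, 8, 7, 9] (all sums mod 11).
  S_0 = Σ v_i r_i = 8·5 + 5·2 + 8·8 + 9·7 + 3·9 = 204 ≡ 6.
  S_1 = Σ v_i α_i r_i = 8·1·5 + 5·10·2 + 8·4·8 + 9·3·7 + 3·5·9 = 720 ≡ 5.
  α_i^2 mod 11 = [1, 1, 5, 9, 3].
  S_2 = Σ v_i α_i^2 r_i = 8·1·5 + 5·1·2 + 8·5·8 + 9·9·7 + 3·3·9 = 1018 ≡ 6.
  S = (6, 5, 6) ≠ 0, so r is not a codeword (an error is present).
Step 3: locate the error. For a single error e at position i, S_ℓ = v_i·e·α_i^ℓ, so α_err = S_1/S_0.
  S_0^{−1} = 6^{−1} = 2 (mod 11), so α_err = 5·2 = 10 ≡ 10 = α_2. Error position i = 2.
  Consistency check: S_2/S_1 = 6·9 = 54 ≡ 10 = α_err ✓ (single-error assumption holds).
Step 4: error magnitude e = S_0/v_2 = S_0·∏_{j≠2}(α_2 − α_j) = 6·9 = 54 ≡ 10 (mod 11).
Step 5: correct position 2: c_2 = r_2 − e = 2 − 10 ≡ 3 (mod 11). Hence c = [5, 3, 8, 7, 9].
  Check: interpolating c through the α_i gives m(x) = 4 + 1·x (degree < 2) with m(α_i) = c_i for every i, so c is indeed a codeword.


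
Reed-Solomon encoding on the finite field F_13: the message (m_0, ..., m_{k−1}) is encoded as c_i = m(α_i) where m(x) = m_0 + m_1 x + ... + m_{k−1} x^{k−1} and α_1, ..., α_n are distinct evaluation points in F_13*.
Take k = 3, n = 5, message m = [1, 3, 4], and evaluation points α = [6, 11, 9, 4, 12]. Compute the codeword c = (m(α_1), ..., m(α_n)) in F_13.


c = [7, 11, 1, 12, 2]

Message polynomial: m(x) = 1 + 3·x + 4·x^2 (mod 13).
For each evaluation point α_i, compute m(α_i) mod 13:
  α_1 = 6: Horner steps 4 → 1 → 7, so m(6) = 7.
  α_2 = 11: Horner steps 4 → 8 → 11, so m(11) = 11.
  α_3 = 9: Horner steps 4 → 0 → 1, so m(9) = 1.
  α_4 = 4: Horner steps 4 → 6 → 12, so m(4) = 12.
  α_5 = 12: Horner steps 4 → 12 → 2, so m(12) = 2.
Codeword c = [7, 11, 1, 12, 2] ∈ F_13^5.


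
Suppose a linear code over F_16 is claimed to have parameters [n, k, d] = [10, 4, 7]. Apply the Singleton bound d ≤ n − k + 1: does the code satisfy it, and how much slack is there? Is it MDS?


Singleton RHS = n − k + 1 = 7, slack = 0, bound satisfied, MDS.

Singleton bound: d ≤ n − k + 1.
Here n = 10, k = 4, so n − k + 1 = 7.
Given d = 7, check d ≤ 7: YES.
Slack = (n − k + 1) − d = 0.
The code is MDS (slack = 0).
Description: the claimed parameters are [10, 4, 7]_16; such a code would be MDS (meets Singleton bound).


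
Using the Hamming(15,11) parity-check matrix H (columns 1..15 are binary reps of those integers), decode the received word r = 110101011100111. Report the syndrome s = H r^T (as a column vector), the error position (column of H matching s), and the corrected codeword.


s = (0, 1, 1, 0)^T, error position = 6, corrected codeword c = 110100011100111

Compute s = H r^T mod 2 one row at a time:
  s_1 = 1 + 1 + 1 + 0 + 0 + 1 + 1 + 1 = 6 ≡ 0 (mod 2).
  s_2 = 1 + 0 + 1 + 0 + 0 + 1 + 1 + 1 = 5 ≡ 1 (mod 2).
  s_3 = 1 + 0 + 1 + 0 + 1 + 0 + 1 + 1 = 5 ≡ 1 (mod 2).
  s_4 = 1 + 0 + 0 + 0 + 1 + 0 + 1 + 1 = 4 ≡ 0 (mod 2).
s = (0, 1, 1, 0)^T — this equals column 6 of H (binary 0110), so error is at position 6.
Correct: flip bit 6 of r = 110101011100111 to get c = 110100011100111.


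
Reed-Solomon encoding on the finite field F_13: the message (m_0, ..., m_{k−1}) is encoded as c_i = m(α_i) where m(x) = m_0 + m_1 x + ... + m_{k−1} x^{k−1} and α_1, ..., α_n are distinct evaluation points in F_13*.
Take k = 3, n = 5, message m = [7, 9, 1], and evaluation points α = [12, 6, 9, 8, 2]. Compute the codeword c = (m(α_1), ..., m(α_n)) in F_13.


c = [12, 6, 0, 0, 3]

Message polynomial: m(x) = 7 + 9·x + 1·x^2 (mod 13).
For each evaluation point α_i, compute m(α_i) mod 13:
  α_1 = 12: Horner steps 1 → 8 → 12, so m(12) = 12.
  α_2 = 6: Horner steps 1 → 2 → 6, so m(6) = 6.
  α_3 = 9: Horner steps 1 → 5 → 0, so m(9) = 0.
  α_4 = 8: Horner steps 1 → 4 → 0, so m(8) = 0.
  α_5 = 2: Horner steps 1 → 11 → 3, so m(2) = 3.
Codeword c = [12, 6, 0, 0, 3] ∈ F_13^5.


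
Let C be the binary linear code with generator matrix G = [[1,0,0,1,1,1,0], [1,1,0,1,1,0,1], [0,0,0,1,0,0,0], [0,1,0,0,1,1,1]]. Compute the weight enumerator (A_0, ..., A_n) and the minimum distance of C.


Weight distribution: A_0 = 1, A_1 = 2, A_2 = 2, A_3 = 4, A_4 = 5, A_5 = 2. Minimum distance d = 1.

Enumerate all 2^4 = 16 messages m ∈ F_2^4.
For each, compute codeword c = mG in F_2^7, then tally its weight.
  m = 0000 → c = 0000000, weight = 0.
  m = 1000 → c = 1001110, weight = 4.
  m = 0100 → c = 1101101, weight = 5.
  m = 1100 → c = 0100011, weight = 3.
  m = 0010 → c = 0001000, weight = 1.
  m = 1010 → c = 1000110, weight = 3.
  m = 0110 → c = 1100101, weight = 4.
  m = 1110 → c = 0101011, weight = 4.
  m = 0001 → c = 0100111, weight = 4.
  m = 1001 → c = 1101001, weight = 4.
  m = 0101 → c = 1001010, weight = 3.
  m = 1101 → c = 0000100, weight = 1.
  m = 0011 → c = 0101111, weight = 5.
  m = 1011 → c = 1100001, weight = 3.
  m = 0111 → c = 1000010, weight = 2.
  m = 1111 → c = 0001100, weight = 2.
Tally weights:
  weight 0: 1 codewords.
  weight 1: 2 codewords.
  weight 2: 2 codewords.
  weight 3: 4 codewords.
  weight 4: 5 codewords.
  weight 5: 2 codewords.
Minimum distance d = smallest w > 0 with A_w > 0 = 1.
Sanity: Σ A_w = 16 = 2^4 = 16 ✓.


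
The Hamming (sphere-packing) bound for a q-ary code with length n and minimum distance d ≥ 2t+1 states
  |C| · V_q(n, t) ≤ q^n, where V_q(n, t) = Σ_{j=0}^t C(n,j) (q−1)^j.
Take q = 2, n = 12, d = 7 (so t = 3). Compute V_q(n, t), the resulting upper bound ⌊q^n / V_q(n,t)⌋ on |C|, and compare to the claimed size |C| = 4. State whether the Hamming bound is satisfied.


V_q(n, t) = 299, q^n = 4096, Hamming bound = 13, |C| = 4 ≤ bound (satisfied).

Step 1: Compute V_q(n, t) = Σ_{j=0}^3 C(n, j) (q−1)^j.
  j = 0: C(12,0)·(1)^0 = 1·1 = 1.
  j = 1: C(12,1)·(1)^1 = 12·1 = 12.
  j = 2: C(12,2)·(1)^2 = 66·1 = 66.
  j = 3: C(12,3)·(1)^3 = 220·1 = 220.
  V_q(n, t) = 1 + 12 + 66 + 220 = 299.
Step 2: q^n = 2^12 = 4096.
Step 3: Hamming bound ⌊q^n / V_q(n,t)⌋ = ⌊4096/299⌋ = 13.
Step 4: Compare |C| = 4 to 13: satisfied.
The claimed |C| lies below the Hamming bound.


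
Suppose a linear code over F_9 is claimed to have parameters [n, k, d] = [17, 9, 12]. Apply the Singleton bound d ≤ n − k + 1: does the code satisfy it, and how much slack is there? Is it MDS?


Singleton RHS = n − k + 1 = 9, slack = -3, bound violated (no such code; not MDS).

Singleton bound: d ≤ n − k + 1.
Here n = 17, k = 9, so n − k + 1 = 9.
Given d = 12, check d ≤ 9: NO.
Slack = (n − k + 1) − d = -3.
The slack is negative: d = 12 exceeds n − k + 1 = 9 by 3, so the Singleton bound is violated and no linear [17, 9, 12]_9 code can exist. In particular it is not MDS (MDS requires d = n − k + 1 exactly).
Description: the claimed parameters are [17, 9, 12]_9; such a code would be impossible (violates the Singleton bound).


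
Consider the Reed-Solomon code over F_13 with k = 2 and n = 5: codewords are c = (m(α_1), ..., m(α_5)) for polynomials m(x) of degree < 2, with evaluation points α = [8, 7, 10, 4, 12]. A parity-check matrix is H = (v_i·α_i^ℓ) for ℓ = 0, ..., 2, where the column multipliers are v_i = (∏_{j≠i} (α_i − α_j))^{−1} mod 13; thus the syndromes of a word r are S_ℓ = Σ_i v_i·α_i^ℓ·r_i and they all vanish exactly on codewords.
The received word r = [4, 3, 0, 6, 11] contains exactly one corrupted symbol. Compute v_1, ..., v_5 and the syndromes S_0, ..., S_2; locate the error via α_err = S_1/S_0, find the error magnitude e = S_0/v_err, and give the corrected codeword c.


S = (9, 7, 4), error at position 1, error magnitude e = 2, c = [2, 3, 0, 6, 11].

Step 1: column multipliers v_i = (∏_{j≠i}(α_i − α_j))^{−1} mod 13.
  i = 1 (α = 8): (8−7)(8−10)(8−4)(8−12) = 1·(−2)·4·(−4) = 32 ≡ 6, so v_1 = 6^{−1} = 11 (mod 13).
  i = 2 (α = 7): (7−8)(7−10)(7−4)(7−12) = (−1)·(−3)·3·(−5) = −45 ≡ 7, so v_2 = 7^{−1} = 2 (mod 13).
  i = 3 (α = 10): (10−8)(10−7)(10−4)(10−12) = 2·3·6·(−2) = −72 ≡ 6, so v_3 = 6^{−1} = 11 (mod 13).
  i = 4 (α = 4): (4−8)(4−7)(4−10)(4−12) = (−4)·(−3)·(−6)·(−8) = 576 ≡ 4, so v_4 = 4^{−1} = 10 (mod 13).
  i = 5 (α = 12): (12−8)(12−7)(12−10)(12−4) = 4·5·2·8 = 320 ≡ 8, so v_5 = 8^{−1} = 5 (mod 13).
  v = [11, 2, 11, 10, 5].
Step 2: syndromes of r = [4, 3, 0, 6, 11] (all sums mod 13).
  S_0 = Σ v_i r_i = 11·4 + 2·3 + 11·0 + 10·6 + 5·11 = 165 ≡ 9.
  S_1 = Σ v_i α_i r_i = 11·8·4 + 2·7·3 + 11·10·0 + 10·4·6 + 5·12·11 = 1294 ≡ 7.
  α_i^2 mod 13 = [12, 10, 9, 3, 1].
  S_2 = Σ v_i α_i^2 r_i = 11·12·4 + 2·10·3 + 11·9·0 + 10·3·6 + 5·1·11 = 823 ≡ 4.
  S = (9, 7, 4) ≠ 0, so r is not a codeword (an error is present).
Step 3: locate the error. For a single error e at position i, S_ℓ = v_i·e·α_i^ℓ, so α_err = S_1/S_0.
  S_0^{−1} = 9^{−1} = 3 (mod 13), so α_err = 7·3 = 21 ≡ 8 = α_1. Error position i = 1.
  Consistency check: S_2/S_1 = 4·2 = 8 ≡ 8 = α_err ✓ (single-error assumption holds).
Step 4: error magnitude e = S_0/v_1 = S_0·∏_{j≠1}(α_1 − α_j) = 9·6 = 54 ≡ 2 (mod 13).
Step 5: correct position 1: c_1 = r_1 − e = 4 − 2 ≡ 2 (mod 13). Hence c = [2, 3, 0, 6, 11].
  Check: interpolating c through the α_i gives m(x) = 10 + 12·x (degree < 2) with m(α_i) = c_i for every i, so c is indeed a codeword.


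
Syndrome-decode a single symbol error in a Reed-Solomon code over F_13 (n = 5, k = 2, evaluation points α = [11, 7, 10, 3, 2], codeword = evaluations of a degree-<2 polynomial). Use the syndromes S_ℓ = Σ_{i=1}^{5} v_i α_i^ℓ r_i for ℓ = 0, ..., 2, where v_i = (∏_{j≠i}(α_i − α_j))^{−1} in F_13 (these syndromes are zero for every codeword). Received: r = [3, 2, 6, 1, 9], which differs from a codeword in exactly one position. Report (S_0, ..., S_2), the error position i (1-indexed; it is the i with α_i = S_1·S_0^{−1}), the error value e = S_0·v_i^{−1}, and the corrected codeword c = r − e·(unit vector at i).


S = (2, 4, 8), error at position 5, error magnitude e = 5, c = [3, 2, 6, 1, 4].

Step 1: column multipliers v_i = (∏_{j≠i}(α_i − α_j))^{−1} mod 13.
  i = 1 (α = 11): (11−7)(11−10)(11−3)(11−2) = 4·1·8·9 = 288 ≡ 2, so v_1 = 2^{−1} = 7 (mod 13).
  i = 2 (α = 7): (7−11)(7−10)(7−3)(7−2) = (−4)·(−3)·4·5 = 240 ≡ 6, so v_2 = 6^{−1} = 11 (mod 13).
  i = 3 (α = 10): (10−11)(10−7)(10−3)(10−2) = (−1)·3·7·8 = −168 ≡ 1, so v_3 = 1^{−1} = 1 (mod 13).
  i = 4 (α = 3): (3−11)(3−7)(3−10)(3−2) = (−8)·(−4)·(−7)·1 = −224 ≡ 10, so v_4 = 10^{−1} = 4 (mod 13).
  i = 5 (α = 2): (2−11)(2−7)(2−10)(2−3) = (−9)·(−5)·(−8)·(−1) = 360 ≡ 9, so v_5 = 9^{−1} = 3 (mod 13).
  v = [7, 11, 1, 4, 3].
Step 2: syndromes of r = [3, 2, 6, 1, 9] (all sums mod 13).
  S_0 = Σ v_i r_i = 7·3 + 11·2 + 1·6 + 4·1 + 3·9 = 80 ≡ 2.
  S_1 = Σ v_i α_i r_i = 7·11·3 + 11·7·2 + 1·10·6 + 4·3·1 + 3·2·9 = 511 ≡ 4.
  α_i^2 mod 13 = [4, 10, 9, 9, 4].
  S_2 = Σ v_i α_i^2 r_i = 7·4·3 + 11·10·2 + 1·9·6 + 4·9·1 + 3·4·9 = 502 ≡ 8.
  S = (2, 4, 8) ≠ 0, so r is not a codeword (an error is present).
Step 3: locate the error. For a single error e at position i, S_ℓ = v_i·e·α_i^ℓ, so α_err = S_1/S_0.
  S_0^{−1} = 2^{−1} = 7 (mod 13), so α_err = 4·7 = 28 ≡ 2 = α_5. Error position i = 5.
  Consistency check: S_2/S_1 = 8·10 = 80 ≡ 2 = α_err ✓ (single-error assumption holds).
Step 4: error magnitude e = S_0/v_5 = S_0·∏_{j≠5}(α_5 − α_j) = 2·9 = 18 ≡ 5 (mod 13).
Step 5: correct position 5: c_5 = r_5 − e = 9 − 5 ≡ 4 (mod 13). Hence c = [3, 2, 6, 1, 4].
  Check: interpolating c through the α_i gives m(x) = 10 + 10·x (degree < 2) with m(α_i) = c_i for every i, so c is indeed a codeword.


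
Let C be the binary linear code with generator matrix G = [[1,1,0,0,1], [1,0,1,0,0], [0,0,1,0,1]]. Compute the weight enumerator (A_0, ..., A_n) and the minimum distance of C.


Weight distribution: A_0 = 1, A_1 = 1, A_2 = 3, A_3 = 3. Minimum distance d = 1.

Enumerate all 2^3 = 8 messages m ∈ F_2^3.
For each, compute codeword c = mG in F_2^5, then tally its weight.
  m = 000 → c = 00000, weight = 0.
  m = 100 → c = 11001, weight = 3.
  m = 010 → c = 10100, weight = 2.
  m = 110 → c = 01101, weight = 3.
  m = 001 → c = 00101, weight = 2.
  m = 101 → c = 11100, weight = 3.
  m = 011 → c = 10001, weight = 2.
  m = 111 → c = 01000, weight = 1.
Tally weights:
  weight 0: 1 codewords.
  weight 1: 1 codewords.
  weight 2: 3 codewords.
  weight 3: 3 codewords.
Minimum distance d = smallest w > 0 with A_w > 0 = 1.
Sanity: Σ A_w = 8 = 2^3 = 8 ✓.


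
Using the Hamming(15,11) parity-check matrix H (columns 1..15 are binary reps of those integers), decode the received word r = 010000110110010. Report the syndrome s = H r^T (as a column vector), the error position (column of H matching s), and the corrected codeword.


s = (0, 0, 1, 0)^T, error position = 2, corrected codeword c = 000000110110010

Compute s = H r^T mod 2 one row at a time:
  s_1 = 1 + 0 + 1 + 1 + 0 + 0 + 1 + 0 = 4 ≡ 0 (mod 2).
  s_2 = 0 + 0 + 0 + 1 + 0 + 0 + 1 + 0 = 2 ≡ 0 (mod 2).
  s_3 = 1 + 0 + 0 + 1 + 1 + 1 + 1 + 0 = 5 ≡ 1 (mod 2).
  s_4 = 0 + 0 + 0 + 1 + 0 + 1 + 0 + 0 = 2 ≡ 0 (mod 2).
s = (0, 0, 1, 0)^T — this equals column 2 of H (binary 0010), so error is at position 2.
Correct: flip bit 2 of r = 010000110110010 to get c = 000000110110010.


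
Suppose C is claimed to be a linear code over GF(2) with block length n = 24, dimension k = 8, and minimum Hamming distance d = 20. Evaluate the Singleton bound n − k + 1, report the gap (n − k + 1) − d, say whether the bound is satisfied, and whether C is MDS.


Singleton RHS = n − k + 1 = 17, slack = -3, bound violated (no such code; not MDS).

Singleton bound: d ≤ n − k + 1.
Here n = 24, k = 8, so n − k + 1 = 17.
Given d = 20, check d ≤ 17: NO.
Slack = (n − k + 1) − d = -3.
The slack is negative: d = 20 exceeds n − k + 1 = 17 by 3, so the Singleton bound is violated and no linear [24, 8, 20]_2 code can exist. In particular it is not MDS (MDS requires d = n − k + 1 exactly).
Description: the claimed parameters are [24, 8, 20]_2; such a code would be impossible (violates the Singleton bound).


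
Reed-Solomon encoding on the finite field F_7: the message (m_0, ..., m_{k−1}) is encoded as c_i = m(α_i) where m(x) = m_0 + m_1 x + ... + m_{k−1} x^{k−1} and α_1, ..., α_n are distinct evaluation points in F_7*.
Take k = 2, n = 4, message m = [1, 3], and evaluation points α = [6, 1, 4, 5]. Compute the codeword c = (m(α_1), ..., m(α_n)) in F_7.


c = [5, 4, 6, 2]

Message polynomial: m(x) = 1 + 3·x (mod 7).
For each evaluation point α_i, compute m(α_i) mod 7:
  α_1 = 6: Horner steps 3 → 5, so m(6) = 5.
  α_2 = 1: Horner steps 3 → 4, so m(1) = 4.
  α_3 = 4: Horner steps 3 → 6, so m(4) = 6.
  α_4 = 5: Horner steps 3 → 2, so m(5) = 2.
Codeword c = [5, 4, 6, 2] ∈ F_7^4.


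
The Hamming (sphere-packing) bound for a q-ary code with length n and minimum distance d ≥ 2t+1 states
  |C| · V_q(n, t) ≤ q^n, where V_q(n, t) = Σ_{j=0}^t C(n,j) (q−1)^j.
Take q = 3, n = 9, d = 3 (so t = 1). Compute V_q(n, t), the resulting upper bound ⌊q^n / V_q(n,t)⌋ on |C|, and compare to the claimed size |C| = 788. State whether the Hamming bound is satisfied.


V_q(n, t) = 19, q^n = 19683, Hamming bound = 1035, |C| = 788 ≤ bound (satisfied).

Step 1: Compute V_q(n, t) = Σ_{j=0}^1 C(n, j) (q−1)^j.
  j = 0: C(9,0)·(2)^0 = 1·1 = 1.
  j = 1: C(9,1)·(2)^1 = 9·2 = 18.
  V_q(n, t) = 1 + 18 = 19.
Step 2: q^n = 3^9 = 19683.
Step 3: Hamming bound ⌊q^n / V_q(n,t)⌋ = ⌊19683/19⌋ = 1035.
Step 4: Compare |C| = 788 to 1035: satisfied.
The claimed |C| lies below the Hamming bound.


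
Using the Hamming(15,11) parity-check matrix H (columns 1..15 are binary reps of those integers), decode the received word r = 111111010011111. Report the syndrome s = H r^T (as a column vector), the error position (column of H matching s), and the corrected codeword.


s = (0, 1, 0, 0)^T, error position = 4, corrected codeword c = 111011010011111

Compute s = H r^T mod 2 one row at a time:
  s_1 = 1 + 0 + 0 + 1 + 1 + 1 + 1 + 1 = 6 ≡ 0 (mod 2).
  s_2 = 1 + 1 + 1 + 0 + 1 + 1 + 1 + 1 = 7 ≡ 1 (mod 2).
  s_3 = 1 + 1 + 1 + 0 + 0 + 1 + 1 + 1 = 6 ≡ 0 (mod 2).
  s_4 = 1 + 1 + 1 + 0 + 0 + 1 + 1 + 1 = 6 ≡ 0 (mod 2).
s = (0, 1, 0, 0)^T — this equals column 4 of H (binary 0100), so error is at position 4.
Correct: flip bit 4 of r = 111111010011111 to get c = 111011010011111.


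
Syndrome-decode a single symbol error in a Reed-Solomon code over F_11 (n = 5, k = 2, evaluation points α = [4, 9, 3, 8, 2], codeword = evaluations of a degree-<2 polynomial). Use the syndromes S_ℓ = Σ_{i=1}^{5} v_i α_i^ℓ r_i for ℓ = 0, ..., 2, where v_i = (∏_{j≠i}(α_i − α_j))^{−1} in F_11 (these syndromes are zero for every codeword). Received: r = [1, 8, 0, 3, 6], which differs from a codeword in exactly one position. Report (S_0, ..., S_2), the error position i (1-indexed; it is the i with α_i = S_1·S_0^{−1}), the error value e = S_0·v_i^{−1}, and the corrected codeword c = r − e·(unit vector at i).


S = (1, 4, 5), error at position 1, error magnitude e = 7, c = [5, 8, 0, 3, 6].

Step 1: column multipliers v_i = (∏_{j≠i}(α_i − α_j))^{−1} mod 11.
  i = 1 (α = 4): (4−9)(4−3)(4−8)(4−2) = (−5)·1·(−4)·2 = 40 ≡ 7, so v_1 = 7^{−1} = 8 (mod 11).
  i = 2 (α = 9): (9−4)(9−3)(9−8)(9−2) = 5·6·1·7 = 210 ≡ 1, so v_2 = 1^{−1} = 1 (mod 11).
  i = 3 (α = 3): (3−4)(3−9)(3−8)(3−2) = (−1)·(−6)·(−5)·1 = −30 ≡ 3, so v_3 = 3^{−1} = 4 (mod 11).
  i = 4 (α = 8): (8−4)(8−9)(8−3)(8−2) = 4·(−1)·5·6 = −120 ≡ 1, so v_4 = 1^{−1} = 1 (mod 11).
  i = 5 (α = 2): (2−4)(2−9)(2−3)(2−8) = (−2)·(−7)·(−1)·(−6) = 84 ≡ 7, so v_5 = 7^{−1} = 8 (mod 11).
  v = [8, 1, 4, 1, 8].
Step 2: syndromes of r = [1, 8, 0, 3, 6] (all sums mod 11).
  S_0 = Σ v_i r_i = 8·1 + 1·8 + 4·0 + 1·3 + 8·6 = 67 ≡ 1.
  S_1 = Σ v_i α_i r_i = 8·4·1 + 1·9·8 + 4·3·0 + 1·8·3 + 8·2·6 = 224 ≡ 4.
  α_i^2 mod 11 = [5, 4, 9, 9, 4].
  S_2 = Σ v_i α_i^2 r_i = 8·5·1 + 1·4·8 + 4·9·0 + 1·9·3 + 8·4·6 = 291 ≡ 5.
  S = (1, 4, 5) ≠ 0, so r is not a codeword (an error is present).
Step 3: locate the error. For a single error e at position i, S_ℓ = v_i·e·α_i^ℓ, so α_err = S_1/S_0.
  S_0^{−1} = 1^{−1} = 1 (mod 11), so α_err = 4·1 = 4 ≡ 4 = α_1. Error position i = 1.
  Consistency check: S_2/S_1 = 5·3 = 15 ≡ 4 = α_err ✓ (single-error assumption holds).
Step 4: error magnitude e = S_0/v_1 = S_0·∏_{j≠1}(α_1 − α_j) = 1·7 = 7 ≡ 7 (mod 11).
Step 5: correct position 1: c_1 = r_1 − e = 1 − 7 ≡ 5 (mod 11). Hence c = [5, 8, 0, 3, 6].
  Check: interpolating c through the α_i gives m(x) = 7 + 5·x (degree < 2) with m(α_i) = c_i for every i, so c is indeed a codeword.


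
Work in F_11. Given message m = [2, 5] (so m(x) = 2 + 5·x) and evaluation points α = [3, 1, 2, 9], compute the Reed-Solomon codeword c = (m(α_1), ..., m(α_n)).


c = [6, 7, 1, 3]

Message polynomial: m(x) = 2 + 5·x (mod 11).
For each evaluation point α_i, compute m(α_i) mod 11:
  α_1 = 3: Horner steps 5 → 6, so m(3) = 6.
  α_2 = 1: Horner steps 5 → 7, so m(1) = 7.
  α_3 = 2: Horner steps 5 → 1, so m(2) = 1.
  α_4 = 9: Horner steps 5 → 3, so m(9) = 3.
Codeword c = [6, 7, 1, 3] ∈ F_11^4.


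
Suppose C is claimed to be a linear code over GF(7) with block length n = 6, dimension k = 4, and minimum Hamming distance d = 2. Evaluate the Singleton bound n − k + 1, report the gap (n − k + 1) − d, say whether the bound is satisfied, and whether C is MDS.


Singleton RHS = n − k + 1 = 3, slack = 1, bound satisfied, not MDS.

Singleton bound: d ≤ n − k + 1.
Here n = 6, k = 4, so n − k + 1 = 3.
Given d = 2, check d ≤ 3: YES.
Slack = (n − k + 1) − d = 1.
The code is NOT MDS (slack = 1 > 0).
Description: the claimed parameters are [6, 4, 2]_7; such a code would be non-MDS.


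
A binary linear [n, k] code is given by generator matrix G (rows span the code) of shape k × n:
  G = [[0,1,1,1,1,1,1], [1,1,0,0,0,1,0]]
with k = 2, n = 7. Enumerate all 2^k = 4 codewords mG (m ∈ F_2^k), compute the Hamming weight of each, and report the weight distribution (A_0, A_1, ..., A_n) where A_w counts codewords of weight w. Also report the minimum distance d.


Weight distribution: A_0 = 1, A_3 = 1, A_5 = 1, A_6 = 1. Minimum distance d = 3.

Enumerate all 2^2 = 4 messages m ∈ F_2^2.
For each, compute codeword c = mG in F_2^7, then tally its weight.
  m = 00 → c = 0000000, weight = 0.
  m = 10 → c = 0111111, weight = 6.
  m = 01 → c = 1100010, weight = 3.
  m = 11 → c = 1011101, weight = 5.
Tally weights:
  weight 0: 1 codewords.
  weight 3: 1 codewords.
  weight 5: 1 codewords.
  weight 6: 1 codewords.
Minimum distance d = smallest w > 0 with A_w > 0 = 3.
Sanity: Σ A_w = 4 = 2^2 = 4 ✓.


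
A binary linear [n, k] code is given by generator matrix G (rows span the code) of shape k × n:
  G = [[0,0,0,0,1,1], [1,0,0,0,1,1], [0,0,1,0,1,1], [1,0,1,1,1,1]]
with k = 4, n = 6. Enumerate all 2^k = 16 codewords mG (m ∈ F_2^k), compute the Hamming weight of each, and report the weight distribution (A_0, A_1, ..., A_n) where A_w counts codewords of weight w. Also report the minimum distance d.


Weight distribution: A_0 = 1, A_1 = 3, A_2 = 4, A_3 = 4, A_4 = 3, A_5 = 1. Minimum distance d = 1.

Enumerate all 2^4 = 16 messages m ∈ F_2^4.
For each, compute codeword c = mG in F_2^6, then tally its weight.
  m = 0000 → c = 000000, weight = 0.
  m = 1000 → c = 000011, weight = 2.
  m = 0100 → c = 100011, weight = 3.
  m = 1100 → c = 100000, weight = 1.
  m = 0010 → c = 001011, weight = 3.
  m = 1010 → c = 001000, weight = 1.
  m = 0110 → c = 101000, weight = 2.
  m = 1110 → c = 101011, weight = 4.
  m = 0001 → c = 101111, weight = 5.
  m = 1001 → c = 101100, weight = 3.
  m = 0101 → c = 001100, weight = 2.
  m = 1101 → c = 001111, weight = 4.
  m = 0011 → c = 100100, weight = 2.
  m = 1011 → c = 100111, weight = 4.
  m = 0111 → c = 000111, weight = 3.
  m = 1111 → c = 000100, weight = 1.
Tally weights:
  weight 0: 1 codewords.
  weight 1: 3 codewords.
  weight 2: 4 codewords.
  weight 3: 4 codewords.
  weight 4: 3 codewords.
  weight 5: 1 codewords.
Minimum distance d = smallest w > 0 with A_w > 0 = 1.
Sanity: Σ A_w = 16 = 2^4 = 16 ✓.


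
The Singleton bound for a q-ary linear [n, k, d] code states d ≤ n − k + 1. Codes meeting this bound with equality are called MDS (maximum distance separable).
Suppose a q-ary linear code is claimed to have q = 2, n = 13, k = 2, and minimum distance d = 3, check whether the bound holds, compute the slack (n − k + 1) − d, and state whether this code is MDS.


Singleton RHS = n − k + 1 = 12, slack = 9, bound satisfied, not MDS.

Singleton bound: d ≤ n − k + 1.
Here n = 13, k = 2, so n − k + 1 = 12.
Given d = 3, check d ≤ 12: YES.
Slack = (n − k + 1) − d = 9.
The code is NOT MDS (slack = 9 > 0).
Description: the claimed parameters are [13, 2, 3]_2; such a code would be non-MDS.


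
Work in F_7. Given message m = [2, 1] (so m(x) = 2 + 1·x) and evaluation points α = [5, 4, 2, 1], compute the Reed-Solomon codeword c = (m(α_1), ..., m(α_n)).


c = [0, 6, 4, 3]

Message polynomial: m(x) = 2 + 1·x (mod 7).
For each evaluation point α_i, compute m(α_i) mod 7:
  α_1 = 5: Horner steps 1 → 0, so m(5) = 0.
  α_2 = 4: Horner steps 1 → 6, so m(4) = 6.
  α_3 = 2: Horner steps 1 → 4, so m(2) = 4.
  α_4 = 1: Horner steps 1 → 3, so m(1) = 3.
Codeword c = [0, 6, 4, 3] ∈ F_7^4.


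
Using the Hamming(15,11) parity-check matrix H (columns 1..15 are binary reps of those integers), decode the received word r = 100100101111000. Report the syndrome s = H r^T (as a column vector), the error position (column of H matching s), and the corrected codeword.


s = (0, 1, 1, 0)^T, error position = 6, corrected codeword c = 100101101111000

Compute s = H r^T mod 2 one row at a time:
  s_1 = 0 + 1 + 1 + 1 + 1 + 0 + 0 + 0 = 4 ≡ 0 (mod 2).
  s_2 = 1 + 0 + 0 + 1 + 1 + 0 + 0 + 0 = 3 ≡ 1 (mod 2).
  s_3 = 0 + 0 + 0 + 1 + 1 + 1 + 0 + 0 = 3 ≡ 1 (mod 2).
  s_4 = 1 + 0 + 0 + 1 + 1 + 1 + 0 + 0 = 4 ≡ 0 (mod 2).
s = (0, 1, 1, 0)^T — this equals column 6 of H (binary 0110), so error is at position 6.
Correct: flip bit 6 of r = 100100101111000 to get c = 100101101111000.
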